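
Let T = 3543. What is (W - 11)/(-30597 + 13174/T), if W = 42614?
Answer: -150942429/108391997 ≈ -1.3926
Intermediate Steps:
(W - 11)/(-30597 + 13174/T) = (42614 - 11)/(-30597 + 13174/3543) = 42603/(-30597 + 13174*(1/3543)) = 42603/(-30597 + 13174/3543) = 42603/(-108391997/3543) = 42603*(-3543/108391997) = -150942429/108391997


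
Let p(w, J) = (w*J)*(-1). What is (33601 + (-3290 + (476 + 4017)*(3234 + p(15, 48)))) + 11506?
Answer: 11337219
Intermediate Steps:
p(w, J) = -J*w (p(w, J) = (J*w)*(-1) = -J*w)
(33601 + (-3290 + (476 + 4017)*(3234 + p(15, 48)))) + 11506 = (33601 + (-3290 + (476 + 4017)*(3234 - 1*48*15))) + 11506 = (33601 + (-3290 + 4493*(3234 - 720))) + 11506 = (33601 + (-3290 + 4493*2514)) + 11506 = (33601 + (-3290 + 11295402)) + 11506 = (33601 + 11292112) + 11506 = 11325713 + 11506 = 11337219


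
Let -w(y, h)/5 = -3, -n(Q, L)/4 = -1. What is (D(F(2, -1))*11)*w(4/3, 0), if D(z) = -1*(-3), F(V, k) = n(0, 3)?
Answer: 495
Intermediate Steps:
n(Q, L) = 4 (n(Q, L) = -4*(-1) = 4)
w(y, h) = 15 (w(y, h) = -5*(-3) = 15)
F(V, k) = 4
D(z) = 3
(D(F(2, -1))*11)*w(4/3, 0) = (3*11)*15 = 33*15 = 495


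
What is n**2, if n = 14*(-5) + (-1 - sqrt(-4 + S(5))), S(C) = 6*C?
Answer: (71 + sqrt(26))**2 ≈ 5791.1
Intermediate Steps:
n = -71 - sqrt(26) (n = 14*(-5) + (-1 - sqrt(-4 + 6*5)) = -70 + (-1 - sqrt(-4 + 30)) = -70 + (-1 - sqrt(26)) = -71 - sqrt(26) ≈ -76.099)
n**2 = (-71 - sqrt(26))**2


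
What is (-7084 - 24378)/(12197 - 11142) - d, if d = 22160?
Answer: -23410262/1055 ≈ -22190.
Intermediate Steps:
(-7084 - 24378)/(12197 - 11142) - d = (-7084 - 24378)/(12197 - 11142) - 1*22160 = -31462/1055 - 22160 = -23410262/1055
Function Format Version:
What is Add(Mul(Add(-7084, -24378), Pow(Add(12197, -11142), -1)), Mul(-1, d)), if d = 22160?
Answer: Rational(-23410262, 1055) ≈ -22190.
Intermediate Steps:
Add(Mul(Add(-7084, -24378), Pow(Add(12197, -11142), -1)), Mul(-1, d)) = Add(Mul(Add(-7084, -24378), Pow(Add(12197, -11142), -1)), Mul(-1, 22160)) = Add(Mul(-31462, Pow(1055, -1)), -22160) = Add(Mul(-31462, Rational(1, 1055)), -22160) = Add(Rational(-31462, 1055), -22160) = Rational(-23410262, 1055)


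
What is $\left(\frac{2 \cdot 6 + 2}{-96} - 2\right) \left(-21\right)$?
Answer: $\frac{721}{16} \approx 45.063$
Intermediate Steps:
$\left(\frac{2 \cdot 6 + 2}{-96} - 2\right) \left(-21\right) = \left(\left(12 + 2\right) \left(- \frac{1}{96}\right) - 2\right) \left(-21\right) = \left(14 \left(- \frac{1}{96}\right) - 2\right) \left(-21\right) = \left(- \frac{7}{48} - 2\right) \left(-21\right) = \left(- \frac{103}{48}\right) \left(-21\right) = \frac{721}{16}$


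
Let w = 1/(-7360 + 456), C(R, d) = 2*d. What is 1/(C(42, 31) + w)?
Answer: 6904/428047 ≈ 0.016129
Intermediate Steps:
w = -1/6904 (w = 1/(-6904) = -1/6904 ≈ -0.00014484)
1/(C(42, 31) + w) = 1/(2*31 - 1/6904) = 1/(62 - 1/6904) = 1/(428047/6904) = 6904/428047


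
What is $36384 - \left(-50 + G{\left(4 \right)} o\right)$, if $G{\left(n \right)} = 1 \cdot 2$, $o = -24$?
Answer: $36482$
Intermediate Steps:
$G{\left(n \right)} = 2$
$36384 - \left(-50 + G{\left(4 \right)} o\right) = 36384 - \left(-50 + 2 \left(-24\right)\right) = 36384 - \left(-50 - 48\right) = 36384 - -98 = 36384 + 98 = 36482$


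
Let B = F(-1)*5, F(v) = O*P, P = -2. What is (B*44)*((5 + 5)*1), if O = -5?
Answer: 22000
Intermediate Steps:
F(v) = 10 (F(v) = -5*(-2) = 10)
B = 50 (B = 10*5 = 50)
(B*44)*((5 + 5)*1) = (50*44)*((5 + 5)*1) = 2200*(10*1) = 2200*10 = 22000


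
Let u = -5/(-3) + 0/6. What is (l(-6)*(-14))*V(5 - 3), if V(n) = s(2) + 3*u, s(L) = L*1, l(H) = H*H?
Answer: -3528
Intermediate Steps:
l(H) = H²
u = 5/3 (u = -5*(-⅓) + 0*(⅙) = 5/3 + 0 = 5/3 ≈ 1.6667)
s(L) = L
V(n) = 7 (V(n) = 2 + 3*(5/3) = 2 + 5 = 7)
(l(-6)*(-14))*V(5 - 3) = ((-6)²*(-14))*7 = (36*(-14))*7 = -504*7 = -3528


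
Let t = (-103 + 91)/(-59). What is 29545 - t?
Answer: 1743143/59 ≈ 29545.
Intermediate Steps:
t = 12/59 (t = -12*(-1/59) = 12/59 ≈ 0.20339)
29545 - t = 29545 - 1*12/59 = 29545 - 12/59 = 1743143/59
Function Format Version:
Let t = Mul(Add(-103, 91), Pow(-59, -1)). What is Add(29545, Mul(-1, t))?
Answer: Rational(1743143, 59) ≈ 29545.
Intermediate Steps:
t = Rational(12, 59) (t = Mul(-12, Rational(-1, 59)) = Rational(12, 59) ≈ 0.20339)
Add(29545, Mul(-1, t)) = Add(29545, Mul(-1, Rational(12, 59))) = Add(29545, Rational(-12, 59)) = Rational(1743143, 59)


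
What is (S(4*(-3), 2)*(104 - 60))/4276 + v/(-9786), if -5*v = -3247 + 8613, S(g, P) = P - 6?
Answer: 1791667/26153085 ≈ 0.068507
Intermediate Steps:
S(g, P) = -6 + P
v = -5366/5 (v = -(-3247 + 8613)/5 = -⅕*5366 = -5366/5 ≈ -1073.2)
(S(4*(-3), 2)*(104 - 60))/4276 + v/(-9786) = ((-6 + 2)*(104 - 60))/4276 - 5366/5/(-9786) = -4*44*(1/4276) - 5366/5*(-1/9786) = -176*1/4276 + 2683/24465 = -44/1069 + 2683/24465 = 1791667/26153085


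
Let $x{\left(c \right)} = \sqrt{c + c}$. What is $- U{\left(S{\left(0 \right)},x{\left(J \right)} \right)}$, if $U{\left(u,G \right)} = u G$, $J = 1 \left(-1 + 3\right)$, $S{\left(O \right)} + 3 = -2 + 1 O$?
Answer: $10$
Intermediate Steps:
$S{\left(O \right)} = -5 + O$ ($S{\left(O \right)} = -3 + \left(-2 + 1 O\right) = -3 + \left(-2 + O\right) = -5 + O$)
$J = 2$ ($J = 1 \cdot 2 = 2$)
$x{\left(c \right)} = \sqrt{2} \sqrt{c}$ ($x{\left(c \right)} = \sqrt{2 c} = \sqrt{2} \sqrt{c}$)
$U{\left(u,G \right)} = G u$
$- U{\left(S{\left(0 \right)},x{\left(J \right)} \right)} = - \sqrt{2} \sqrt{2} \left(-5 + 0\right) = - 2 \left(-5\right) = \left(-1\right) \left(-10\right) = 10$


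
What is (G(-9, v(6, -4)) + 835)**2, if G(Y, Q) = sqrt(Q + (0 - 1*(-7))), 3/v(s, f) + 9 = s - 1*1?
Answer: 2805625/4 ≈ 7.0141e+5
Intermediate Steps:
v(s, f) = 3/(-10 + s) (v(s, f) = 3/(-9 + (s - 1*1)) = 3/(-9 + (s - 1)) = 3/(-9 + (-1 + s)) = 3/(-10 + s))
G(Y, Q) = sqrt(7 + Q) (G(Y, Q) = sqrt(Q + (0 + 7)) = sqrt(Q + 7) = sqrt(7 + Q))
(G(-9, v(6, -4)) + 835)**2 = (sqrt(7 + 3/(-10 + 6)) + 835)**2 = (sqrt(7 + 3/(-4)) + 835)**2 = (sqrt(7 + 3*(-1/4)) + 835)**2 = (sqrt(7 - 3/4) + 835)**2 = (sqrt(25/4) + 835)**2 = (5/2 + 835)**2 = (1675/2)**2 = 2805625/4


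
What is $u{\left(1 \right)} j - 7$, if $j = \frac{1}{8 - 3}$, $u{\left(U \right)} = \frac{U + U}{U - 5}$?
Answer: $- \frac{71}{10} \approx -7.1$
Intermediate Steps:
$u{\left(U \right)} = \frac{2 U}{-5 + U}$
$j = \frac{1}{5} \approx 0.2$
$u{\left(1 \right)} j - 7 = 2 \cdot 1 \frac{1}{-5 + 1} \cdot \frac{1}{5} - 7 = 2 \cdot 1 \frac{1}{-4} \cdot \frac{1}{5} - 7 = 2 \cdot 1 \left(- \frac{1}{4}\right) \frac{1}{5} - 7 = \left(- \frac{1}{2}\right) \frac{1}{5} - 7 = - \frac{1}{10} - 7 = - \frac{71}{10}$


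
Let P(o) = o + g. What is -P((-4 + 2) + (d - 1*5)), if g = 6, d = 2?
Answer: -1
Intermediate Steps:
P(o) = 6 + o (P(o) = o + 6 = 6 + o)
-P((-4 + 2) + (d - 1*5)) = -(6 + ((-4 + 2) + (2 - 1*5))) = -(6 + (-2 + (2 - 5))) = -(6 + (-2 - 3)) = -(6 - 5) = -1*1 = -1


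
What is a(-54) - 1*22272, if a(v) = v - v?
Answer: -22272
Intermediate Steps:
a(v) = 0
a(-54) - 1*22272 = 0 - 1*22272 = 0 - 22272 = -22272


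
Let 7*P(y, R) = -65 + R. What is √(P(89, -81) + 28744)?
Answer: √1407434/7 ≈ 169.48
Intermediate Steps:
P(y, R) = -65/7 + R/7 (P(y, R) = (-65 + R)/7 = -65/7 + R/7)
√(P(89, -81) + 28744) = √((-65/7 + (⅐)*(-81)) + 28744) = √((-65/7 - 81/7) + 28744) = √(-146/7 + 28744) = √(201062/7) = √1407434/7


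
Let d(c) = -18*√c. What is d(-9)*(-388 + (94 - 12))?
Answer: 16524*I ≈ 16524.0*I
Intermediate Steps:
d(-9)*(-388 + (94 - 12)) = (-54*I)*(-388 + (94 - 12)) = (-54*I)*(-388 + 82) = -54*I*(-306) = 16524*I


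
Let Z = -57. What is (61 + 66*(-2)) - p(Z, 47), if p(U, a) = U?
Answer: -14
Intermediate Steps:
(61 + 66*(-2)) - p(Z, 47) = (61 + 66*(-2)) - 1*(-57) = (61 - 132) + 57 = -71 + 57 = -14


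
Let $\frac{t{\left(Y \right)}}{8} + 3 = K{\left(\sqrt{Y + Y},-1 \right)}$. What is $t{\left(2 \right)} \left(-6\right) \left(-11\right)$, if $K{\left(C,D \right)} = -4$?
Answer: $-3696$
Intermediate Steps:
$t{\left(Y \right)} = -56$ ($t{\left(Y \right)} = -24 + 8 \left(-4\right) = -24 - 32 = -56$)
$t{\left(2 \right)} \left(-6\right) \left(-11\right) = \left(-56\right) \left(-6\right) \left(-11\right) = 336 \left(-11\right) = -3696$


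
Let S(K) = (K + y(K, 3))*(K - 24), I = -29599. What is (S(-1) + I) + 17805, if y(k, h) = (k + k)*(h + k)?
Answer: -11669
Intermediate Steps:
y(k, h) = 2*k*(h + k) (y(k, h) = (2*k)*(h + k) = 2*k*(h + k))
S(K) = (-24 + K)*(K + 2*K*(3 + K)) (S(K) = (K + 2*K*(3 + K))*(K - 24) = (K + 2*K*(3 + K))*(-24 + K) = (-24 + K)*(K + 2*K*(3 + K)))
(S(-1) + I) + 17805 = (-(-168 - 41*(-1) + 2*(-1)²) - 29599) + 17805 = (-(-168 + 41 + 2*1) - 29599) + 17805 = (-(-168 + 41 + 2) - 29599) + 17805 = (-1*(-125) - 29599) + 17805 = (125 - 29599) + 17805 = -29474 + 17805 = -11669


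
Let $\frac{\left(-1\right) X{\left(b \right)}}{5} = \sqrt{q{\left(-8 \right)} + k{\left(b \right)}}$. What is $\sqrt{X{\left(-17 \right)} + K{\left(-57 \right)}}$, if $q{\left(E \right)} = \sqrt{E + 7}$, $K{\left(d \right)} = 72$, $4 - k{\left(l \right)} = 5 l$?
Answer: $\sqrt{72 - 5 \sqrt{89 + i}} \approx 4.983 - 0.02659 i$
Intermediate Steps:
$k{\left(l \right)} = 4 - 5 l$
$q{\left(E \right)} = \sqrt{7 + E}$
$X{\left(b \right)} = - 5 \sqrt{4 + i - 5 b}$ ($X{\left(b \right)} = - 5 \sqrt{\sqrt{7 - 8} - \left(-4 + 5 b\right)} = - 5 \sqrt{\sqrt{-1} - \left(-4 + 5 b\right)} = - 5 \sqrt{i - \left(-4 + 5 b\right)} = - 5 \sqrt{4 + i - 5 b}$)
$\sqrt{X{\left(-17 \right)} + K{\left(-57 \right)}} = \sqrt{- 5 \sqrt{4 + i - -85} + 72} = \sqrt{- 5 \sqrt{4 + i + 85} + 72} = \sqrt{- 5 \sqrt{89 + i} + 72} = \sqrt{72 - 5 \sqrt{89 + i}}$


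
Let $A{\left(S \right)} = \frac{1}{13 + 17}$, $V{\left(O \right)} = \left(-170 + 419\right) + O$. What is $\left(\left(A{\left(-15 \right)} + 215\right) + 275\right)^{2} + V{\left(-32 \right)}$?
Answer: $\frac{216314701}{900} \approx 2.4035 \cdot 10^{5}$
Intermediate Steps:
$V{\left(O \right)} = 249 + O$
$A{\left(S \right)} = \frac{1}{30}$
$\left(\left(A{\left(-15 \right)} + 215\right) + 275\right)^{2} + V{\left(-32 \right)} = \left(\left(\frac{1}{30} + 215\right) + 275\right)^{2} + \left(249 - 32\right) = \left(\frac{6451}{30} + 275\right)^{2} + 217 = \left(\frac{14701}{30}\right)^{2} + 217 = \frac{216119401}{900} + 217 = \frac{216314701}{900}$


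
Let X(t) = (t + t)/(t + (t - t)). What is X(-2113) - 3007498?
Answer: -3007496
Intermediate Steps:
X(t) = 2 (X(t) = (2*t)/(t + 0) = (2*t)/t = 2)
X(-2113) - 3007498 = 2 - 3007498 = -3007496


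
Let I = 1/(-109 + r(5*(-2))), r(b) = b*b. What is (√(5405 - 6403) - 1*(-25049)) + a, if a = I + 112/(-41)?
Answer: 9242032/369 + I*√998 ≈ 25046.0 + 31.591*I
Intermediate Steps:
r(b) = b²
I = -⅑ (I = 1/(-109 + (5*(-2))²) = 1/(-109 + (-10)²) = 1/(-109 + 100) = 1/(-9) = -⅑ ≈ -0.11111)
a = -1049/369 (a = -⅑ + 112/(-41) = -⅑ + 112*(-1/41) = -⅑ - 112/41 = -1049/369 ≈ -2.8428)
(√(5405 - 6403) - 1*(-25049)) + a = (√(5405 - 6403) - 1*(-25049)) - 1049/369 = (√(-998) + 25049) - 1049/369 = (I*√998 + 25049) - 1049/369 = (25049 + I*√998) - 1049/369 = 9242032/369 + I*√998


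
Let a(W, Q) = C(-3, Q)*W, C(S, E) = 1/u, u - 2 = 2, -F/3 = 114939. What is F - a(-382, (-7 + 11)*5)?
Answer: -689443/2 ≈ -3.4472e+5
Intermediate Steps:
F = -344817 (F = -3*114939 = -344817)
u = 4 (u = 2 + 2 = 4)
C(S, E) = ¼ (C(S, E) = 1/4 = ¼)
a(W, Q) = W/4
F - a(-382, (-7 + 11)*5) = -344817 - (-382)/4 = -344817 - 1*(-191/2) = -344817 + 191/2 = -689443/2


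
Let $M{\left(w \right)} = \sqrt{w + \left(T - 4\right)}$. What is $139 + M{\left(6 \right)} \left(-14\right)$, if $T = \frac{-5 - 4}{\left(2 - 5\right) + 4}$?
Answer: $139 - 14 i \sqrt{7} \approx 139.0 - 37.041 i$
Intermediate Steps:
$T = -9$ ($T = - \frac{9}{-3 + 4} = - \frac{9}{1} = \left(-9\right) 1 = -9$)
$M{\left(w \right)} = \sqrt{-13 + w}$ ($M{\left(w \right)} = \sqrt{w - 13} = \sqrt{-13 + w}$)
$139 + M{\left(6 \right)} \left(-14\right) = 139 + \sqrt{-13 + 6} \left(-14\right) = 139 + \sqrt{-7} \left(-14\right) = 139 + i \sqrt{7} \left(-14\right) = 139 - 14 i \sqrt{7}$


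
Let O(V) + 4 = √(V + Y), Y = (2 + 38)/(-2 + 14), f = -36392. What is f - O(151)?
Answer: -36388 - √1389/3 ≈ -36400.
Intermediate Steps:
Y = 10/3 (Y = 40/12 = 40*(1/12) = 10/3 ≈ 3.3333)
O(V) = -4 + √(10/3 + V) (O(V) = -4 + √(V + 10/3) = -4 + √(10/3 + V))
f - O(151) = -36392 - (-4 + √(30 + 9*151)/3) = -36392 - (-4 + √(30 + 1359)/3) = -36392 - (-4 + √1389/3) = -36392 + (4 - √1389/3) = -36388 - √1389/3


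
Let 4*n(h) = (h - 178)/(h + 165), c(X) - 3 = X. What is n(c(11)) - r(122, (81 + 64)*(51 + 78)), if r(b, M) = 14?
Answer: -2547/179 ≈ -14.229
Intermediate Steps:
c(X) = 3 + X
n(h) = (-178 + h)/(4*(165 + h)) (n(h) = ((h - 178)/(h + 165))/4 = ((-178 + h)/(165 + h))/4 = (-178 + h)/(4*(165 + h)))
n(c(11)) - r(122, (81 + 64)*(51 + 78)) = (-178 + (3 + 11))/(4*(165 + (3 + 11))) - 1*14 = (-178 + 14)/(4*(165 + 14)) - 14 = (¼)*(-164)/179 - 14 = (¼)*(1/179)*(-164) - 14 = -41/179 - 14 = -2547/179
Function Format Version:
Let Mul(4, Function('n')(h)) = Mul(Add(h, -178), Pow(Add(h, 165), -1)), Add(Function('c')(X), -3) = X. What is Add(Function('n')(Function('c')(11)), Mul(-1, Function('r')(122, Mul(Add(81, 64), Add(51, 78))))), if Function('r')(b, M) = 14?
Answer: Rational(-2547, 179) ≈ -14.229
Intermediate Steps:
Function('c')(X) = Add(3, X)
Function('n')(h) = Mul(Rational(1, 4), Pow(Add(165, h), -1), Add(-178, h)) (Function('n')(h) = Mul(Rational(1, 4), Mul(Add(h, -178), Pow(Add(h, 165), -1))) = Mul(Rational(1, 4), Mul(Add(-178, h), Pow(Add(165, h), -1))) = Mul(Rational(1, 4), Mul(Pow(Add(165, h), -1), Add(-178, h))) = Mul(Rational(1, 4), Pow(Add(165, h), -1), Add(-178, h)))
Add(Function('n')(Function('c')(11)), Mul(-1, Function('r')(122, Mul(Add(81, 64), Add(51, 78))))) = Add(Mul(Rational(1, 4), Pow(Add(165, Add(3, 11)), -1), Add(-178, Add(3, 11))), Mul(-1, 14)) = Add(Mul(Rational(1, 4), Pow(Add(165, 14), -1), Add(-178, 14)), -14) = Add(Mul(Rational(1, 4), Pow(179, -1), -164), -14) = Add(Mul(Rational(1, 4), Rational(1, 179), -164), -14) = Add(Rational(-41, 179), -14) = Rational(-2547, 179)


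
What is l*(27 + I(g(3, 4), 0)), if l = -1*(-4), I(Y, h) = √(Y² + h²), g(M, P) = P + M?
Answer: 136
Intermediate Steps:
g(M, P) = M + P
l = 4
l*(27 + I(g(3, 4), 0)) = 4*(27 + √((3 + 4)² + 0²)) = 4*(27 + √(7² + 0)) = 4*(27 + √(49 + 0)) = 4*(27 + √49) = 4*(27 + 7) = 4*34 = 136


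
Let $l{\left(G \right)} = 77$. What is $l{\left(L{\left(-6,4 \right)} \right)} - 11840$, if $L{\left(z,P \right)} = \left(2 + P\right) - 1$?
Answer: $-11763$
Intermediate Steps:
$L{\left(z,P \right)} = 1 + P$
$l{\left(L{\left(-6,4 \right)} \right)} - 11840 = 77 - 11840 = -11763$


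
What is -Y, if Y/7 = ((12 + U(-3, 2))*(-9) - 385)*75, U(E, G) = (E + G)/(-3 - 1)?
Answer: 1040025/4 ≈ 2.6001e+5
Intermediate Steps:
U(E, G) = -E/4 - G/4 (U(E, G) = (E + G)/(-4) = (E + G)*(-1/4) = -E/4 - G/4)
Y = -1040025/4 (Y = 7*(((12 + (-1/4*(-3) - 1/4*2))*(-9) - 385)*75) = 7*(((12 + (3/4 - 1/2))*(-9) - 385)*75) = 7*(((12 + 1/4)*(-9) - 385)*75) = 7*(((49/4)*(-9) - 385)*75) = 7*((-441/4 - 385)*75) = 7*(-1981/4*75) = 7*(-148575/4) = -1040025/4 ≈ -2.6001e+5)
-Y = -1*(-1040025/4) = 1040025/4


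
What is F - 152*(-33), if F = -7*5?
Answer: 4981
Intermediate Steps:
F = -35
F - 152*(-33) = -35 - 152*(-33) = -35 + 5016 = 4981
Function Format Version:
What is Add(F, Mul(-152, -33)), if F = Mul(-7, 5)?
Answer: 4981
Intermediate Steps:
F = -35
Add(F, Mul(-152, -33)) = Add(-35, Mul(-152, -33)) = Add(-35, 5016) = 4981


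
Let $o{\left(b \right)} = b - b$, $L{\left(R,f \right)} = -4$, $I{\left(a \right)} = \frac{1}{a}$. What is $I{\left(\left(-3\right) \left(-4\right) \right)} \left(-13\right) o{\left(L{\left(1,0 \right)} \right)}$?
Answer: $0$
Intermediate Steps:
$o{\left(b \right)} = 0$
$I{\left(\left(-3\right) \left(-4\right) \right)} \left(-13\right) o{\left(L{\left(1,0 \right)} \right)} = \frac{1}{\left(-3\right) \left(-4\right)} \left(-13\right) 0 = \frac{1}{12} \left(-13\right) 0 = \left(- \frac{13}{12}\right) 0 = 0$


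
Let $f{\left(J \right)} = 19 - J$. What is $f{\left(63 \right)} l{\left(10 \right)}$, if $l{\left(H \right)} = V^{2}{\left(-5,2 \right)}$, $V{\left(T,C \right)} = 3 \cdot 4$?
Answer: $-6336$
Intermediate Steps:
$V{\left(T,C \right)} = 12$
$l{\left(H \right)} = 144$ ($l{\left(H \right)} = 12^{2} = 144$)
$f{\left(63 \right)} l{\left(10 \right)} = \left(19 - 63\right) 144 = \left(-44\right) 144 = -6336$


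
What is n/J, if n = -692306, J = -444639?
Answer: 692306/444639 ≈ 1.5570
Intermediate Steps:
n/J = -692306/(-444639) = -692306*(-1/444639) = 692306/444639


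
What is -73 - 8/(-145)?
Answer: -10577/145 ≈ -72.945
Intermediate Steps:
-73 - 8/(-145) = -73 - 1/145*(-8) = -73 + 8/145 = -10577/145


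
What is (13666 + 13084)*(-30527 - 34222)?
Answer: -1732035750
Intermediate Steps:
(13666 + 13084)*(-30527 - 34222) = 26750*(-64749) = -1732035750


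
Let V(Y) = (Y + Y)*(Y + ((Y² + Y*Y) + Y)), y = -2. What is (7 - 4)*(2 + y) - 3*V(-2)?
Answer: 48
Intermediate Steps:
V(Y) = 2*Y*(2*Y + 2*Y²) (V(Y) = (2*Y)*(Y + ((Y² + Y²) + Y)) = (2*Y)*(Y + (2*Y² + Y)) = (2*Y)*(Y + (Y + 2*Y²)) = (2*Y)*(2*Y + 2*Y²) = 2*Y*(2*Y + 2*Y²))
(7 - 4)*(2 + y) - 3*V(-2) = (7 - 4)*(2 - 2) - 12*(-2)²*(1 - 2) = 3*0 - 12*4*(-1) = 0 - 3*(-16) = 0 + 48 = 48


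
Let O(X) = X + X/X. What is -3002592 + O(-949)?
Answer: -3003540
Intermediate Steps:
O(X) = 1 + X (O(X) = X + 1 = 1 + X)
-3002592 + O(-949) = -3002592 + (1 - 949) = -3002592 - 948 = -3003540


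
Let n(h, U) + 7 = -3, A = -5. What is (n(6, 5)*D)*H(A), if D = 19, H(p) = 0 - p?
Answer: -950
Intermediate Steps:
n(h, U) = -10 (n(h, U) = -7 - 3 = -10)
H(p) = -p
(n(6, 5)*D)*H(A) = (-10*19)*(-1*(-5)) = -190*5 = -950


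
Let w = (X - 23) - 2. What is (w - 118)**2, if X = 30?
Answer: 12769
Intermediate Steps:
w = 5 (w = (30 - 23) - 2 = 7 - 2 = 5)
(w - 118)**2 = (5 - 118)**2 = (-113)**2 = 12769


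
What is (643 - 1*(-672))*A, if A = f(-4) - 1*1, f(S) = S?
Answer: -6575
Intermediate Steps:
A = -5 (A = -4 - 1*1 = -4 - 1 = -5)
(643 - 1*(-672))*A = (643 - 1*(-672))*(-5) = (643 + 672)*(-5) = 1315*(-5) = -6575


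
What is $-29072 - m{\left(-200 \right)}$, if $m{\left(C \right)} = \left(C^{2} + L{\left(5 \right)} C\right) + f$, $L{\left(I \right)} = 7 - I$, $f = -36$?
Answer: $-68636$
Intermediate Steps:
$m{\left(C \right)} = -36 + C^{2} + 2 C$ ($m{\left(C \right)} = \left(C^{2} + \left(7 - 5\right) C\right) - 36 = \left(C^{2} + 2 C\right) - 36 = -36 + C^{2} + 2 C$)
$-29072 - m{\left(-200 \right)} = -29072 - \left(-36 + \left(-200\right)^{2} + 2 \left(-200\right)\right) = -29072 - \left(-36 + 40000 - 400\right) = -29072 - 39564 = -68636$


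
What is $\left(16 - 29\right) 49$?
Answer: $-637$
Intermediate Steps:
$\left(16 - 29\right) 49 = \left(-13\right) 49 = -637$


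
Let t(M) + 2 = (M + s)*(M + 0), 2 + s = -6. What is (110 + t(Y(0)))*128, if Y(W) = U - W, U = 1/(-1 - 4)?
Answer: 350848/25 ≈ 14034.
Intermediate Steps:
s = -8 (s = -2 - 6 = -8)
U = -⅕ (U = 1/(-5) = -⅕ ≈ -0.20000)
Y(W) = -⅕ - W
t(M) = -2 + M*(-8 + M) (t(M) = -2 + (M - 8)*(M + 0) = -2 + (-8 + M)*M = -2 + M*(-8 + M))
(110 + t(Y(0)))*128 = (110 + (-2 + (-⅕ - 1*0)² - 8*(-⅕ - 1*0)))*128 = (110 + (-2 + (-⅕ + 0)² - 8*(-⅕ + 0)))*128 = (110 + (-2 + (-⅕)² - 8*(-⅕)))*128 = (110 + (-2 + 1/25 + 8/5))*128 = (110 - 9/25)*128 = (2741/25)*128 = 350848/25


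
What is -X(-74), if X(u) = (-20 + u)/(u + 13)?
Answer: -94/61 ≈ -1.5410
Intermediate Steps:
X(u) = (-20 + u)/(13 + u)
-X(-74) = -(-20 - 74)/(13 - 74) = -(-94)/(-61) = -(-1)*(-94)/61 = -1*94/61 = -94/61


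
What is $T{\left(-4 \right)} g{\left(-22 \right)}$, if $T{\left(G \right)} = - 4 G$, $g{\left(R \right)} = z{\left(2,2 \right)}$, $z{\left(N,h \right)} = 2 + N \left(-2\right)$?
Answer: $-32$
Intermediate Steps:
$z{\left(N,h \right)} = 2 - 2 N$
$g{\left(R \right)} = -2$ ($g{\left(R \right)} = 2 - 4 = -2$)
$T{\left(-4 \right)} g{\left(-22 \right)} = \left(-4\right) \left(-4\right) \left(-2\right) = 16 \left(-2\right) = -32$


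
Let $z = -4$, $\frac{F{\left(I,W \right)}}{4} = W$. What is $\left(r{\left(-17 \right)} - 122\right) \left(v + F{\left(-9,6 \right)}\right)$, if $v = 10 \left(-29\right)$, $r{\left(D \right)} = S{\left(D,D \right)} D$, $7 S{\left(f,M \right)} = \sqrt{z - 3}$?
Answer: $32452 + 646 i \sqrt{7} \approx 32452.0 + 1709.2 i$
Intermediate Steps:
$F{\left(I,W \right)} = 4 W$
$S{\left(f,M \right)} = \frac{i \sqrt{7}}{7}$ ($S{\left(f,M \right)} = \frac{\sqrt{-4 - 3}}{7} = \frac{\sqrt{-7}}{7} = \frac{i \sqrt{7}}{7}$)
$r{\left(D \right)} = \frac{i D \sqrt{7}}{7}$ ($r{\left(D \right)} = \frac{i \sqrt{7}}{7} D = \frac{i D \sqrt{7}}{7}$)
$v = -290$
$\left(r{\left(-17 \right)} - 122\right) \left(v + F{\left(-9,6 \right)}\right) = \left(\frac{1}{7} i \left(-17\right) \sqrt{7} - 122\right) \left(-290 + 4 \cdot 6\right) = \left(- \frac{17 i \sqrt{7}}{7} - 122\right) \left(-290 + 24\right) = \left(-122 - \frac{17 i \sqrt{7}}{7}\right) \left(-266\right) = 32452 + 646 i \sqrt{7}$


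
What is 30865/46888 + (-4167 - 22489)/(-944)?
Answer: 79936443/2766392 ≈ 28.896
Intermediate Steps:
30865/46888 + (-4167 - 22489)/(-944) = 30865*(1/46888) - 26656*(-1/944) = 30865/46888 + 1666/59 = 79936443/2766392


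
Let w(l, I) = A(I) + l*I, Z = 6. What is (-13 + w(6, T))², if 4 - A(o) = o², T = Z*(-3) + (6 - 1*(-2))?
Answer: 28561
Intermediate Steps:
T = -10 (T = 6*(-3) + (6 - 1*(-2)) = -18 + (6 + 2) = -18 + 8 = -10)
A(o) = 4 - o²
w(l, I) = 4 - I² + I*l (w(l, I) = (4 - I²) + l*I = (4 - I²) + I*l = 4 - I² + I*l)
(-13 + w(6, T))² = (-13 + (4 - 1*(-10)² - 10*6))² = (-13 + (4 - 1*100 - 60))² = (-13 + (4 - 100 - 60))² = (-13 - 156)² = (-169)² = 28561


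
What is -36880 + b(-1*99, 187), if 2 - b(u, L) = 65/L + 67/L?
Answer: -626938/17 ≈ -36879.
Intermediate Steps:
b(u, L) = 2 - 132/L (b(u, L) = 2 - (65/L + 67/L) = 2 - 132/L)
-36880 + b(-1*99, 187) = -36880 + (2 - 132/187) = -36880 + (2 - 132*1/187) = -36880 + (2 - 12/17) = -36880 + 22/17 = -626938/17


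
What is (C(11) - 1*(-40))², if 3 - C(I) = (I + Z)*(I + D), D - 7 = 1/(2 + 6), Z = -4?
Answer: 450241/64 ≈ 7035.0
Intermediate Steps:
D = 57/8 (D = 7 + 1/(2 + 6) = 7 + 1/8 = 7 + ⅛ = 57/8 ≈ 7.1250)
C(I) = 3 - (-4 + I)*(57/8 + I) (C(I) = 3 - (I - 4)*(I + 57/8) = 3 - (-4 + I)*(57/8 + I))
(C(11) - 1*(-40))² = ((63/2 - 1*11² - 25/8*11) - 1*(-40))² = ((63/2 - 1*121 - 275/8) + 40)² = ((63/2 - 121 - 275/8) + 40)² = (-991/8 + 40)² = (-671/8)² = 450241/64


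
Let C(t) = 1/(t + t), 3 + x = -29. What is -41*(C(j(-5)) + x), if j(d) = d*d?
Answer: 65559/50 ≈ 1311.2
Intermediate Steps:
j(d) = d²
x = -32 (x = -3 - 29 = -32)
C(t) = 1/(2*t)
-41*(C(j(-5)) + x) = -41*(1/(2*((-5)²)) - 32) = -41*((½)/25 - 32) = -41*((½)*(1/25) - 32) = -41*(1/50 - 32) = -41*(-1599/50) = 65559/50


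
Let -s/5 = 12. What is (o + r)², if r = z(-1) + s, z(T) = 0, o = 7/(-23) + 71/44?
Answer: 3527766025/1024144 ≈ 3444.6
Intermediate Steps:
s = -60 (s = -5*12 = -60)
o = 1325/1012 (o = 7*(-1/23) + 71*(1/44) = -7/23 + 71/44 = 1325/1012 ≈ 1.3093)
r = -60 (r = 0 - 60 = -60)
(o + r)² = (1325/1012 - 60)² = (-59395/1012)² = 3527766025/1024144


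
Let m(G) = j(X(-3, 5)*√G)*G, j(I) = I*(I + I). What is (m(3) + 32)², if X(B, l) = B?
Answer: 37636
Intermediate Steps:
j(I) = 2*I² (j(I) = I*(2*I) = 2*I²)
m(G) = 18*G² (m(G) = (2*(-3*√G)²)*G = (2*(9*G))*G = (18*G)*G = 18*G²)
(m(3) + 32)² = (18*3² + 32)² = (18*9 + 32)² = (162 + 32)² = 194² = 37636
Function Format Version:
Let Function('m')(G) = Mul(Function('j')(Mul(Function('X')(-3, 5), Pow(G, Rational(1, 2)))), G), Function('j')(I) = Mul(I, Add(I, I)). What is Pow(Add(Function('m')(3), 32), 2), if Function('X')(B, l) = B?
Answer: 37636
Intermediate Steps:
Function('j')(I) = Mul(2, Pow(I, 2)) (Function('j')(I) = Mul(I, Mul(2, I)) = Mul(2, Pow(I, 2)))
Function('m')(G) = Mul(18, Pow(G, 2)) (Function('m')(G) = Mul(Mul(2, Pow(Mul(-3, Pow(G, Rational(1, 2))), 2)), G) = Mul(Mul(2, Mul(9, G)), G) = Mul(Mul(18, G), G) = Mul(18, Pow(G, 2)))
Pow(Add(Function('m')(3), 32), 2) = Pow(Add(Mul(18, Pow(3, 2)), 32), 2) = Pow(Add(Mul(18, 9), 32), 2) = Pow(Add(162, 32), 2) = Pow(194, 2) = 37636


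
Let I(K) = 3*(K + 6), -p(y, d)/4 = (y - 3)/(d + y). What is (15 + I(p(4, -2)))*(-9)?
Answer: -243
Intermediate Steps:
p(y, d) = -4*(-3 + y)/(d + y) (p(y, d) = -4*(y - 3)/(d + y) = -4*(-3 + y)/(d + y))
I(K) = 18 + 3*K (I(K) = 3*(6 + K) = 18 + 3*K)
(15 + I(p(4, -2)))*(-9) = (15 + (18 + 3*(4*(3 - 1*4)/(-2 + 4))))*(-9) = (15 + (18 + 3*(4*(3 - 4)/2)))*(-9) = (15 + (18 + 3*(4*(1/2)*(-1))))*(-9) = (15 + (18 + 3*(-2)))*(-9) = (15 + (18 - 6))*(-9) = (15 + 12)*(-9) = 27*(-9) = -243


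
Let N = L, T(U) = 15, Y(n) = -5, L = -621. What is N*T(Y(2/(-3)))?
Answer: -9315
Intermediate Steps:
N = -621
N*T(Y(2/(-3))) = -621*15 = -9315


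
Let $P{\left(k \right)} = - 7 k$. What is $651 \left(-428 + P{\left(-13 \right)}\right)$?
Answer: $-219387$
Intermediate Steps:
$651 \left(-428 + P{\left(-13 \right)}\right) = 651 \left(-428 - -91\right) = 651 \left(-428 + 91\right) = 651 \left(-337\right) = -219387$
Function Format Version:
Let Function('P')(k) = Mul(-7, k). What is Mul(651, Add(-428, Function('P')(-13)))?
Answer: -219387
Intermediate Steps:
Mul(651, Add(-428, Function('P')(-13))) = Mul(651, Add(-428, Mul(-7, -13))) = Mul(651, Add(-428, 91)) = Mul(651, -337) = -219387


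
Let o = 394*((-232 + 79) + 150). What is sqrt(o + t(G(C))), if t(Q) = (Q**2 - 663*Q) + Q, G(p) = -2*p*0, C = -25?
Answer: I*sqrt(1182) ≈ 34.38*I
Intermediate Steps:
G(p) = 0
t(Q) = Q**2 - 662*Q
o = -1182 (o = 394*(-153 + 150) = 394*(-3) = -1182)
sqrt(o + t(G(C))) = sqrt(-1182 + 0*(-662 + 0)) = sqrt(-1182 + 0*(-662)) = sqrt(-1182 + 0) = sqrt(-1182) = I*sqrt(1182)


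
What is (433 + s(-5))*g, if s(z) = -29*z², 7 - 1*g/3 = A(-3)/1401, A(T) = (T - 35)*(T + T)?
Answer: -2797068/467 ≈ -5989.4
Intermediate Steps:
A(T) = 2*T*(-35 + T) (A(T) = (-35 + T)*(2*T) = 2*T*(-35 + T))
g = 9579/467 (g = 21 - 3*2*(-3)*(-35 - 3)/1401 = 21 - 3*2*(-3)*(-38)/1401 = 21 - 684/1401 = 21 - 3*76/467 = 21 - 228/467 = 9579/467 ≈ 20.512)
(433 + s(-5))*g = (433 - 29*(-5)²)*(9579/467) = (433 - 29*25)*(9579/467) = (433 - 725)*(9579/467) = -292*9579/467 = -2797068/467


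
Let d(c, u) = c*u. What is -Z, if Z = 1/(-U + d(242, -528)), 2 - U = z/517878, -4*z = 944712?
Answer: 28771/3676313959 ≈ 7.8260e-6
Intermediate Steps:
z = -236178 (z = -¼*944712 = -236178)
U = 70663/28771 (U = 2 - (-236178)/517878 = 2 - 1*(-13121/28771) = 2 + 13121/28771 = 70663/28771 ≈ 2.4561)
Z = -28771/3676313959 (Z = 1/(-1*70663/28771 + 242*(-528)) = 1/(-70663/28771 - 127776) = 1/(-3676313959/28771) = -28771/3676313959 ≈ -7.8260e-6)
-Z = -1*(-28771/3676313959) = 28771/3676313959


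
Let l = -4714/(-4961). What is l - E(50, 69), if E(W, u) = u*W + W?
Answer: -17358786/4961 ≈ -3499.1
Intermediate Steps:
E(W, u) = W + W*u (E(W, u) = W*u + W = W + W*u)
l = 4714/4961 (l = -4714*(-1/4961) = 4714/4961 ≈ 0.95021)
l - E(50, 69) = 4714/4961 - 50*(1 + 69) = 4714/4961 - 50*70 = 4714/4961 - 1*3500 = 4714/4961 - 3500 = -17358786/4961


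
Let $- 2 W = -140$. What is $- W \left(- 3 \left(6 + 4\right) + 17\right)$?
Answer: $910$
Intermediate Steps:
$W = 70$ ($W = \left(- \frac{1}{2}\right) \left(-140\right) = 70$)
$- W \left(- 3 \left(6 + 4\right) + 17\right) = - 70 \left(- 3 \left(6 + 4\right) + 17\right) = - 70 \left(\left(-3\right) 10 + 17\right) = - 70 \left(-30 + 17\right) = - 70 \left(-13\right) = \left(-1\right) \left(-910\right) = 910$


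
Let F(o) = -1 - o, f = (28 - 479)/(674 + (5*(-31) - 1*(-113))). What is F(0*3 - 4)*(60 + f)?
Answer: 112407/632 ≈ 177.86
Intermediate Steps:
f = -451/632 (f = -451/(674 + (-155 + 113)) = -451/(674 - 42) = -451/632 ≈ -0.71361)
F(0*3 - 4)*(60 + f) = (-1 - (0*3 - 4))*(60 - 451/632) = (-1 - (0 - 4))*(37469/632) = (-1 - 1*(-4))*(37469/632) = (-1 + 4)*(37469/632) = 3*(37469/632) = 112407/632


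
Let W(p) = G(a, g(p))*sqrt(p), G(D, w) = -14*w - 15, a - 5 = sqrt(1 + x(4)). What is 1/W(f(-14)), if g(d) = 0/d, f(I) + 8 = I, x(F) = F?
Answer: I*sqrt(22)/330 ≈ 0.014213*I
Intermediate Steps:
f(I) = -8 + I
a = 5 + sqrt(5) (a = 5 + sqrt(1 + 4) = 5 + sqrt(5) ≈ 7.2361)
g(d) = 0
G(D, w) = -15 - 14*w
W(p) = -15*sqrt(p) (W(p) = (-15 - 14*0)*sqrt(p) = (-15 + 0)*sqrt(p) = -15*sqrt(p))
1/W(f(-14)) = 1/(-15*sqrt(-8 - 14)) = 1/(-15*I*sqrt(22)) = I*sqrt(22)/330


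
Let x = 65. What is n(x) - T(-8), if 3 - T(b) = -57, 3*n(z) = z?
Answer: -115/3 ≈ -38.333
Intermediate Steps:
n(z) = z/3
T(b) = 60 (T(b) = 3 - 1*(-57) = 3 + 57 = 60)
n(x) - T(-8) = (1/3)*65 - 1*60 = 65/3 - 60 = -115/3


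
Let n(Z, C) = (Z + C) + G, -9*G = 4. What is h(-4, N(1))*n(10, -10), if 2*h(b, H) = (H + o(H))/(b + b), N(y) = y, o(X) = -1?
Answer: 0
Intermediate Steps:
G = -4/9 (G = -1/9*4 = -4/9 ≈ -0.44444)
h(b, H) = (-1 + H)/(4*b) (h(b, H) = ((H - 1)/(b + b))/2 = ((-1 + H)/((2*b)))/2 = ((-1 + H)*(1/(2*b)))/2 = ((-1 + H)/(2*b))/2 = (-1 + H)/(4*b))
n(Z, C) = -4/9 + C + Z (n(Z, C) = (Z + C) - 4/9 = (C + Z) - 4/9 = -4/9 + C + Z)
h(-4, N(1))*n(10, -10) = ((1/4)*(-1 + 1)/(-4))*(-4/9 - 10 + 10) = ((1/4)*(-1/4)*0)*(-4/9) = 0*(-4/9) = 0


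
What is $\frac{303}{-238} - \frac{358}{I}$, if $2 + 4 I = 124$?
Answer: $- \frac{188891}{14518} \approx -13.011$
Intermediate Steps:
$I = \frac{61}{2}$ ($I = - \frac{1}{2} + \frac{1}{4} \cdot 124 = - \frac{1}{2} + 31 = \frac{61}{2} \approx 30.5$)
$\frac{303}{-238} - \frac{358}{I} = \frac{303}{-238} - \frac{358}{\frac{61}{2}} = 303 \left(- \frac{1}{238}\right) - \frac{716}{61} = - \frac{303}{238} - \frac{716}{61} = - \frac{188891}{14518}$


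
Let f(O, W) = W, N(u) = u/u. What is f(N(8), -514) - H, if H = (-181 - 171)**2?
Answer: -124418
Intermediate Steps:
N(u) = 1
H = 123904 (H = (-352)**2 = 123904)
f(N(8), -514) - H = -514 - 1*123904 = -514 - 123904 = -124418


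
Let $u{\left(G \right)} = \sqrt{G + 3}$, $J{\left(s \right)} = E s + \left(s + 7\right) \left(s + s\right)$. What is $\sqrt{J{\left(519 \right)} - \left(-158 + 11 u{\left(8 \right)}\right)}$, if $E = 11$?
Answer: $\sqrt{551855 - 11 \sqrt{11}} \approx 742.84$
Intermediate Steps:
$J{\left(s \right)} = 11 s + 2 s \left(7 + s\right)$ ($J{\left(s \right)} = 11 s + \left(s + 7\right) \left(s + s\right) = 11 s + \left(7 + s\right) 2 s = 11 s + 2 s \left(7 + s\right)$)
$u{\left(G \right)} = \sqrt{3 + G}$
$\sqrt{J{\left(519 \right)} - \left(-158 + 11 u{\left(8 \right)}\right)} = \sqrt{519 \left(25 + 2 \cdot 519\right) + \left(- 11 \sqrt{3 + 8} + 158\right)} = \sqrt{519 \left(25 + 1038\right) + \left(- 11 \sqrt{11} + 158\right)} = \sqrt{519 \cdot 1063 + \left(158 - 11 \sqrt{11}\right)} = \sqrt{551697 + \left(158 - 11 \sqrt{11}\right)} = \sqrt{551855 - 11 \sqrt{11}}$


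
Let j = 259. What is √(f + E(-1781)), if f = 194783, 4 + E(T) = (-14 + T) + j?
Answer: √193243 ≈ 439.59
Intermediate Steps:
E(T) = 241 + T (E(T) = -4 + ((-14 + T) + 259) = -4 + (245 + T) = 241 + T)
√(f + E(-1781)) = √(194783 + (241 - 1781)) = √(194783 - 1540) = √193243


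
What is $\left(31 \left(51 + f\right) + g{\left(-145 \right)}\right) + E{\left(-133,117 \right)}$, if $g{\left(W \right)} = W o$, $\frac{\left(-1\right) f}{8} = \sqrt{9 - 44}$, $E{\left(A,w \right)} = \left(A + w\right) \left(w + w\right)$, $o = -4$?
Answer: $-1583 - 248 i \sqrt{35} \approx -1583.0 - 1467.2 i$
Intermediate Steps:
$E{\left(A,w \right)} = 2 w \left(A + w\right)$ ($E{\left(A,w \right)} = \left(A + w\right) 2 w = 2 w \left(A + w\right)$)
$f = - 8 i \sqrt{35}$ ($f = - 8 \sqrt{9 - 44} = - 8 \sqrt{-35} = - 8 i \sqrt{35} \approx - 47.329 i$)
$g{\left(W \right)} = - 4 W$ ($g{\left(W \right)} = W \left(-4\right) = - 4 W$)
$\left(31 \left(51 + f\right) + g{\left(-145 \right)}\right) + E{\left(-133,117 \right)} = \left(31 \left(51 - 8 i \sqrt{35}\right) - -580\right) + 2 \cdot 117 \left(-133 + 117\right) = \left(\left(1581 - 248 i \sqrt{35}\right) + 580\right) + 2 \cdot 117 \left(-16\right) = \left(2161 - 248 i \sqrt{35}\right) - 3744 = -1583 - 248 i \sqrt{35}$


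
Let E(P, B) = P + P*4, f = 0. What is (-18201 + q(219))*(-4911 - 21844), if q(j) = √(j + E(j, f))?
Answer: 486967755 - 80265*√146 ≈ 4.8600e+8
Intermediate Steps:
E(P, B) = 5*P (E(P, B) = P + 4*P = 5*P)
q(j) = √6*√j (q(j) = √(j + 5*j) = √(6*j) = √6*√j)
(-18201 + q(219))*(-4911 - 21844) = (-18201 + √6*√219)*(-4911 - 21844) = (-18201 + 3*√146)*(-26755) = 486967755 - 80265*√146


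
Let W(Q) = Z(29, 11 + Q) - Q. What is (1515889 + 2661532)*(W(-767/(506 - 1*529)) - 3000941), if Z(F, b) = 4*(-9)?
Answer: -12536483648226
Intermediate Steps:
Z(F, b) = -36
W(Q) = -36 - Q
(1515889 + 2661532)*(W(-767/(506 - 1*529)) - 3000941) = (1515889 + 2661532)*((-36 - (-767)/(506 - 1*529)) - 3000941) = 4177421*((-36 - (-767)/(506 - 529)) - 3000941) = 4177421*((-36 - (-767)/(-23)) - 3000941) = 4177421*((-36 - (-767)*(-1)/23) - 3000941) = 4177421*((-36 - 1*767/23) - 3000941) = 4177421*((-36 - 767/23) - 3000941) = 4177421*(-1595/23 - 3000941) = 4177421*(-69023238/23) = -12536483648226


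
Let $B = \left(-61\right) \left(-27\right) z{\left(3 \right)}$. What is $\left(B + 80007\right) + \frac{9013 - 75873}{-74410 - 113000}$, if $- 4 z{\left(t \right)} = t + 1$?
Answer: $\frac{1468551446}{18741} \approx 78360.0$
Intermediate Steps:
$z{\left(t \right)} = - \frac{1}{4} - \frac{t}{4}$ ($z{\left(t \right)} = - \frac{t + 1}{4} = - \frac{1 + t}{4} = - \frac{1}{4} - \frac{t}{4}$)
$B = -1647$ ($B = \left(-61\right) \left(-27\right) \left(- \frac{1}{4} - \frac{3}{4}\right) = 1647 \left(- \frac{1}{4} - \frac{3}{4}\right) = 1647 \left(-1\right) = -1647$)
$\left(B + 80007\right) + \frac{9013 - 75873}{-74410 - 113000} = \left(-1647 + 80007\right) + \frac{9013 - 75873}{-74410 - 113000} = 78360 - \frac{66860}{-187410} = 78360 - - \frac{6686}{18741} = 78360 + \frac{6686}{18741} = \frac{1468551446}{18741}$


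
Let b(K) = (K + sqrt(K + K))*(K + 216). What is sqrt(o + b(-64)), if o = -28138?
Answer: sqrt(-37866 + 1216*I*sqrt(2)) ≈ 4.4176 + 194.64*I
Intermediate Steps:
b(K) = (216 + K)*(K + sqrt(2)*sqrt(K)) (b(K) = (K + sqrt(2*K))*(216 + K) = (K + sqrt(2)*sqrt(K))*(216 + K) = (216 + K)*(K + sqrt(2)*sqrt(K)))
sqrt(o + b(-64)) = sqrt(-28138 + ((-64)**2 + 216*(-64) + sqrt(2)*(-64)**(3/2) + 216*sqrt(2)*sqrt(-64))) = sqrt(-28138 + (4096 - 13824 + sqrt(2)*(-512*I) + 216*sqrt(2)*(8*I))) = sqrt(-28138 + (4096 - 13824 - 512*I*sqrt(2) + 1728*I*sqrt(2))) = sqrt(-28138 + (-9728 + 1216*I*sqrt(2))) = sqrt(-37866 + 1216*I*sqrt(2))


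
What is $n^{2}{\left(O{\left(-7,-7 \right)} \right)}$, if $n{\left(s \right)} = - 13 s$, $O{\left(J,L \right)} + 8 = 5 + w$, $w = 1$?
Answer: $676$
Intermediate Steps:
$O{\left(J,L \right)} = -2$ ($O{\left(J,L \right)} = -8 + \left(5 + 1\right) = -8 + 6 = -2$)
$n^{2}{\left(O{\left(-7,-7 \right)} \right)} = \left(\left(-13\right) \left(-2\right)\right)^{2} = 26^{2} = 676$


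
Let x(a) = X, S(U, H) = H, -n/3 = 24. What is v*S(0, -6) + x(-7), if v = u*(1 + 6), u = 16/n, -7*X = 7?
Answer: 25/3 ≈ 8.3333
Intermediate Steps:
X = -1 (X = -1/7*7 = -1)
n = -72 (n = -3*24 = -72)
x(a) = -1
u = -2/9 (u = 16/(-72) = 16*(-1/72) = -2/9 ≈ -0.22222)
v = -14/9 (v = -2*(1 + 6)/9 = -2/9*7 = -14/9 ≈ -1.5556)
v*S(0, -6) + x(-7) = -14/9*(-6) - 1 = 28/3 - 1 = 25/3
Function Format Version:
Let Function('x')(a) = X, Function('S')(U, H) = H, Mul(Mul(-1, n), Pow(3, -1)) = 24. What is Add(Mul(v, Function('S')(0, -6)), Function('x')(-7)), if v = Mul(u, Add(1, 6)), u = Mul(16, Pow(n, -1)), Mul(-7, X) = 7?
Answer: Rational(25, 3) ≈ 8.3333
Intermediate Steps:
X = -1 (X = Mul(Rational(-1, 7), 7) = -1)
n = -72 (n = Mul(-3, 24) = -72)
Function('x')(a) = -1
u = Rational(-2, 9) (u = Mul(16, Pow(-72, -1)) = Mul(16, Rational(-1, 72)) = Rational(-2, 9) ≈ -0.22222)
v = Rational(-14, 9) (v = Mul(Rational(-2, 9), Add(1, 6)) = Mul(Rational(-2, 9), 7) = Rational(-14, 9) ≈ -1.5556)
Add(Mul(v, Function('S')(0, -6)), Function('x')(-7)) = Add(Mul(Rational(-14, 9), -6), -1) = Add(Rational(28, 3), -1) = Rational(25, 3)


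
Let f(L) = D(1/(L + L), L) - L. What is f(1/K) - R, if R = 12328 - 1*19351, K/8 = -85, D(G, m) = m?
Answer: 7023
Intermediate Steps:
K = -680 (K = 8*(-85) = -680)
R = -7023 (R = 12328 - 19351 = -7023)
f(L) = 0 (f(L) = L - L = 0)
f(1/K) - R = 0 - 1*(-7023) = 0 + 7023 = 7023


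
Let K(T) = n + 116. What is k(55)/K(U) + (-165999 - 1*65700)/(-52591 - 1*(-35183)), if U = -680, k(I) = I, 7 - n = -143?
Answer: 31294687/2315264 ≈ 13.517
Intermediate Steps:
n = 150 (n = 7 - 1*(-143) = 7 + 143 = 150)
K(T) = 266 (K(T) = 150 + 116 = 266)
k(55)/K(U) + (-165999 - 1*65700)/(-52591 - 1*(-35183)) = 55/266 + (-165999 - 1*65700)/(-52591 - 1*(-35183)) = 55*(1/266) + (-165999 - 65700)/(-52591 + 35183) = 55/266 - 231699/(-17408) = 55/266 - 231699*(-1/17408) = 55/266 + 231699/17408 = 31294687/2315264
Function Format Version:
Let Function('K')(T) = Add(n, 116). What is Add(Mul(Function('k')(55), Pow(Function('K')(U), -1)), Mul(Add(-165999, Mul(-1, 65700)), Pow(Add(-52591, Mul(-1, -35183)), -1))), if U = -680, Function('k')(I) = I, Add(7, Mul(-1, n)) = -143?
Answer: Rational(31294687, 2315264) ≈ 13.517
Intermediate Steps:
n = 150 (n = Add(7, Mul(-1, -143)) = Add(7, 143) = 150)
Function('K')(T) = 266 (Function('K')(T) = Add(150, 116) = 266)
Add(Mul(Function('k')(55), Pow(Function('K')(U), -1)), Mul(Add(-165999, Mul(-1, 65700)), Pow(Add(-52591, Mul(-1, -35183)), -1))) = Add(Mul(55, Pow(266, -1)), Mul(Add(-165999, Mul(-1, 65700)), Pow(Add(-52591, Mul(-1, -35183)), -1))) = Add(Mul(55, Rational(1, 266)), Mul(Add(-165999, -65700), Pow(Add(-52591, 35183), -1))) = Add(Rational(55, 266), Mul(-231699, Pow(-17408, -1))) = Add(Rational(55, 266), Mul(-231699, Rational(-1, 17408))) = Add(Rational(55, 266), Rational(231699, 17408)) = Rational(31294687, 2315264)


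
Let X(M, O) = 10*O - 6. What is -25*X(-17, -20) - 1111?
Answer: 4039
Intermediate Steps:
X(M, O) = -6 + 10*O
-25*X(-17, -20) - 1111 = -25*(-6 + 10*(-20)) - 1111 = -25*(-6 - 200) - 1111 = -25*(-206) - 1111 = 5150 - 1111 = 4039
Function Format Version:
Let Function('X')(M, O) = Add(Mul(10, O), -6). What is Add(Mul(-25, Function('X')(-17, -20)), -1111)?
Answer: 4039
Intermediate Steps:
Function('X')(M, O) = Add(-6, Mul(10, O))
Add(Mul(-25, Function('X')(-17, -20)), -1111) = Add(Mul(-25, Add(-6, Mul(10, -20))), -1111) = Add(Mul(-25, Add(-6, -200)), -1111) = Add(Mul(-25, -206), -1111) = Add(5150, -1111) = 4039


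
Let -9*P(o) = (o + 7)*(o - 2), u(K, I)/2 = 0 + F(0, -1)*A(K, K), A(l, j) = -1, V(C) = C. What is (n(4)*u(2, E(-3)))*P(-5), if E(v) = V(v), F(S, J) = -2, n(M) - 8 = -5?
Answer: 56/3 ≈ 18.667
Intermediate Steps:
n(M) = 3 (n(M) = 8 - 5 = 3)
E(v) = v
u(K, I) = 4 (u(K, I) = 2*(0 - 2*(-1)) = 2*(0 + 2) = 2*2 = 4)
P(o) = -(-2 + o)*(7 + o)/9 (P(o) = -(o + 7)*(o - 2)/9 = -(7 + o)*(-2 + o)/9 = -(-2 + o)*(7 + o)/9)
(n(4)*u(2, E(-3)))*P(-5) = (3*4)*(14/9 - 5/9*(-5) - ⅑*(-5)²) = 12*(14/9 + 25/9 - ⅑*25) = 12*(14/9 + 25/9 - 25/9) = 12*(14/9) = 56/3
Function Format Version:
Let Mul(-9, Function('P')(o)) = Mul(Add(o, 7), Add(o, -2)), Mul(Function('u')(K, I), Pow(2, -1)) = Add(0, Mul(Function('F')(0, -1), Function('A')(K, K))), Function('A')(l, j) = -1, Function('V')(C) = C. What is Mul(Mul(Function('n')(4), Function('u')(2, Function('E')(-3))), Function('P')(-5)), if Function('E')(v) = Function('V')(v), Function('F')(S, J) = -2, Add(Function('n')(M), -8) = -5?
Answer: Rational(56, 3) ≈ 18.667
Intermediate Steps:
Function('n')(M) = 3 (Function('n')(M) = Add(8, -5) = 3)
Function('E')(v) = v
Function('u')(K, I) = 4 (Function('u')(K, I) = Mul(2, Add(0, Mul(-2, -1))) = Mul(2, Add(0, 2)) = Mul(2, 2) = 4)
Function('P')(o) = Mul(Rational(-1, 9), Add(-2, o), Add(7, o)) (Function('P')(o) = Mul(Rational(-1, 9), Mul(Add(o, 7), Add(o, -2))) = Mul(Rational(-1, 9), Mul(Add(7, o), Add(-2, o))) = Mul(Rational(-1, 9), Mul(Add(-2, o), Add(7, o))) = Mul(Rational(-1, 9), Add(-2, o), Add(7, o)))
Mul(Mul(Function('n')(4), Function('u')(2, Function('E')(-3))), Function('P')(-5)) = Mul(Mul(3, 4), Add(Rational(14, 9), Mul(Rational(-5, 9), -5), Mul(Rational(-1, 9), Pow(-5, 2)))) = Mul(12, Add(Rational(14, 9), Rational(25, 9), Mul(Rational(-1, 9), 25))) = Mul(12, Add(Rational(14, 9), Rational(25, 9), Rational(-25, 9))) = Mul(12, Rational(14, 9)) = Rational(56, 3)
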